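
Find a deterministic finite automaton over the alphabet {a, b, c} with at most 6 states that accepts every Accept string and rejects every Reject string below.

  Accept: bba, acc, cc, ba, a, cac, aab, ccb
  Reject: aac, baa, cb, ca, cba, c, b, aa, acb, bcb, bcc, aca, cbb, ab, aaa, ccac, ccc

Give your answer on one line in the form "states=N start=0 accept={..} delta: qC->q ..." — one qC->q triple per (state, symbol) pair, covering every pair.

State merging on the prefix tree: take the shortest (then alphabetical) example prefix whose next move is undefined and point that move at state 0, else 1, else 2, ...; a target is out if some Accept/Reject pair would then sit in one state with the same input left (inseparable). If every existing state is out, open a new one.
a: 0a undefined. 0a->0: no, a/aa meet in 0. Open state 1: 0a->1.
b: 0b undefined. 0b->0: no, cc/bcc meet in 0 with "cc" left. 0b->1: no, acc/bcc meet in 1 with "cc" left. Open state 2: 0b->2.
c: 0c undefined. 0c->0: no, cc/c meet in 0. 0c->1: no, acc/ccc meet in 1 with "cc" left. 0c->2: no, bba/cba meet in 2 with "ba" left. Open state 3: 0c->3.
aa: 1a undefined. 1a->0: no, a/aaa meet in 1. 1a->1: no, a/aa meet in 1. 1a->2: no, ba/aaa meet in 2 with "a" left. 1a->3: no, cc/aac meet in 3 with "c" left. Open state 4: 1a->4.
ab: 1b undefined. 1b->0: ok.
ac: 1c undefined. 1c->0: no, acc/c meet in 3. 1c->1: ok.
ba: 2a undefined. 2a->0: no, acc/baa meet in 1. 2a->1: ok.
bb: 2b undefined. 2b->0: ok.
bc: 2c undefined. 2c->0: ok.
ca: 3a undefined. 3a->0: no, cac/c meet in 3. 3a->1: no, bba/ca meet in 1. 3a->2: no, cac/acb meet in 0. 3a->3: ok.
cb: 3b undefined. 3b->0: no, bba/cba meet in 1. 3b->1: no, bba/cb meet in 1. 3b->2: no, bba/cba meet in 1. 3b->3: ok.
cc: 3c undefined. 3c->0: no, bba/ccac meet in 1. 3c->1: no, bba/ccc meet in 1. 3c->2: no, bba/ccac meet in 1. 3c->3: no, cc/cb meet in 3. 3c->4: no, cc/baa meet in 4. Open state 5: 3c->5.
aaa: 4a undefined. 4a->0: ok.
aab: 4b undefined. 4b->0: no, aab/acb meet in 0. 4b->1: ok.
aac: 4c undefined. 4c->0: ok.
cca: 5a undefined. 5a->0: ok.
ccb: 5b undefined. 5b->0: no, ccb/aac meet in 0. 5b->1: ok.
ccc: 5c undefined. 5c->0: ok.
All examples now run through 6 states with every (state, symbol) defined. Accept strings end in {1,5}, Reject strings end in {0,2,3,4}; accept={1,5}.

states=6 start=0 accept={1,5} delta: 0a->1 0b->2 0c->3 1a->4 1b->0 1c->1 2a->1 2b->0 2c->0 3a->3 3b->3 3c->5 4a->0 4b->1 4c->0 5a->0 5b->1 5c->0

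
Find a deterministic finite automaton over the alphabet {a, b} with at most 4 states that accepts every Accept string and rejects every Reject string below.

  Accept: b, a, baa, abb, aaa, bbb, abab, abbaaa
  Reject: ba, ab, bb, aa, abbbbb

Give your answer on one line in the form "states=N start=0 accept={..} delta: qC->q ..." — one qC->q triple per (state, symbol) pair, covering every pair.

State merging on the prefix tree: take the shortest (then alphabetical) example prefix whose next move is undefined and point that move at state 0, else 1, else 2, ...; a target is out if some Accept/Reject pair would then sit in one state with the same input left (inseparable). If every existing state is out, open a new one.
a: 0a undefined. 0a->0: no, b/ab meet in 0 with "b" left. Open state 1: 0a->1.
b: 0b undefined. 0b->0: no, b/bb meet in 0. 0b->1: ok.
aa: 1a undefined. 1a->0: ok.
ab: 1b undefined. 1b->0: no, abab/ba meet in 0. 1b->1: no, b/ab meet in 1. Open state 2: 1b->2.
aba: 2a undefined. 2a->0: ok.
abb: 2b undefined. 2b->0: no, abb/ba meet in 0. 2b->1: no, abbaaa/ba meet in 0. 2b->2: no, abb/ab meet in 2. Open state 3: 2b->3.
abba: 3a undefined. 3a->0: no, abbaaa/ba meet in 0. 3a->1: ok.
abbb: 3b undefined. 3b->0: ok.
All examples now run through 4 states with every (state, symbol) defined. Accept strings end in {1,3}, Reject strings end in {0,2}; accept={1,3}.

states=4 start=0 accept={1,3} delta: 0a->1 0b->1 1a->0 1b->2 2a->0 2b->3 3a->1 3b->0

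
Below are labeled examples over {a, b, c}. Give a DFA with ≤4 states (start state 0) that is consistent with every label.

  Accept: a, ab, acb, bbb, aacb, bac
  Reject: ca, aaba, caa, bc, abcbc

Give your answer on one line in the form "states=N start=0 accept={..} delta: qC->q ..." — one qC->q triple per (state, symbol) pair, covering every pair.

states=3 start=0 accept={0,1} delta: 0a->0 0b->1 0c->1 1a->2 1b->0 1c->2 2a->2 2b->1 2c->0

Fold the examples into a partial DFA from state 0: repeatedly fix the first undefined (state, symbol) met by the shortest-then-alphabetical prefix, trying targets in increasing order and rejecting any under which an Accept and a Reject string meet in one state with the same remainder; add a state when all current targets are rejected. Accepting states are where Accept strings end.
a: 0a undefined. 0a->0: ok.
b: 0b undefined. 0b->0: no, a/aaba meet in 0. Open state 1: 0b->1.
c: 0c undefined. 0c->0: no, a/ca meet in 0. 0c->1: ok.
ba: 1a undefined. 1a->0: no, a/ca meet in 0. 1a->1: no, ab/ca meet in 1. Open state 2: 1a->2.
bb: 1b undefined. 1b->0: ok.
bc: 1c undefined. 1c->0: no, a/bc meet in 0. 1c->1: no, ab/bc meet in 1. 1c->2: ok.
bac: 2c undefined. 2c->0: ok.
caa: 2a undefined. 2a->0: no, a/caa meet in 0. 2a->1: no, ab/caa meet in 1. 2a->2: ok.
abcb: 2b undefined. 2b->0: no, ab/abcbc meet in 1. 2b->1: ok.
All examples now run through 3 states with every (state, symbol) defined. Accept strings end in {0,1}, Reject strings end in {2}; accept={0,1}.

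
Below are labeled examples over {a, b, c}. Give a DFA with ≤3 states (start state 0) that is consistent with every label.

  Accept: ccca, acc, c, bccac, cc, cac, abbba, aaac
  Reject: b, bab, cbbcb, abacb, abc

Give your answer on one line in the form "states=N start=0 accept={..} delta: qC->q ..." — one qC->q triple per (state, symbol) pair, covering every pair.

State merging on the prefix tree: take the shortest (then alphabetical) example prefix whose next move is undefined and point that move at state 0, else 1, else 2, ...; a target is out if some Accept/Reject pair would then sit in one state with the same input left (inseparable). If every existing state is out, open a new one.
a: 0a undefined. 0a->0: ok.
b: 0b undefined. 0b->0: no, c/abc meet in 0 with "c" left. Open state 1: 0b->1.
c: 0c undefined. 0c->0: ok.
ba: 1a undefined. 1a->0: ok.
bc: 1c undefined. 1c->0: no, ccca/abc meet in 0. 1c->1: ok.
abb: 1b undefined. 1b->0: ok.
All examples now run through 2 states with every (state, symbol) defined. Accept strings end in {0}, Reject strings end in {1}; accept={0}.

states=2 start=0 accept={0} delta: 0a->0 0b->1 0c->0 1a->0 1b->0 1c->1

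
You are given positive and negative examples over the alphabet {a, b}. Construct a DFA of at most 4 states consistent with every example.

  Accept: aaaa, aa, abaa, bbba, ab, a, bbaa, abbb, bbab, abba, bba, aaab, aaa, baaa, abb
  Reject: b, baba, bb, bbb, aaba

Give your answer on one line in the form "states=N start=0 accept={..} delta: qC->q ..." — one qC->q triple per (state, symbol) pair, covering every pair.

State merging on the prefix tree: take the shortest (then alphabetical) example prefix whose next move is undefined and point that move at state 0, else 1, else 2, ...; a target is out if some Accept/Reject pair would then sit in one state with the same input left (inseparable). If every existing state is out, open a new one.
a: 0a undefined. 0a->0: no, ab/b meet in 0 with "b" left. Open state 1: 0a->1.
b: 0b undefined. 0b->0: ok.
aa: 1a undefined. 1a->0: no, aaaa/b meet in 0. 1a->1: ok.
ab: 1b undefined. 1b->0: no, aaaa/baba meet in 1. 1b->1: no, aaaa/baba meet in 1. Open state 2: 1b->2.
aba: 2a undefined. 2a->0: ok.
abb: 2b undefined. 2b->0: no, abbb/b meet in 0. 2b->1: ok.
All examples now run through 3 states with every (state, symbol) defined. Accept strings end in {1,2}, Reject strings end in {0}; accept={1,2}.

states=3 start=0 accept={1,2} delta: 0a->1 0b->0 1a->1 1b->2 2a->0 2b->1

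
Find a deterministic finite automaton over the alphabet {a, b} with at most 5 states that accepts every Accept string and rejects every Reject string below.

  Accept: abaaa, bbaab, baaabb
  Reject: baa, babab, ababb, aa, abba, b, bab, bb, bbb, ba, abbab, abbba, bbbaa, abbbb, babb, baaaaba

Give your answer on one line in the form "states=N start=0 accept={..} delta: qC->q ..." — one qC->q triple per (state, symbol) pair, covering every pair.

states=5 start=0 accept={4} delta: 0a->0 0b->1 1a->2 1b->1 2a->3 2b->0 3a->4 3b->4 4a->0 4b->3

State merging on the prefix tree: take the shortest (then alphabetical) example prefix whose next move is undefined and point that move at state 0, else 1, else 2, ...; a target is out if some Accept/Reject pair would then sit in one state with the same input left (inseparable). If every existing state is out, open a new one.
a: 0a undefined. 0a->0: ok.
b: 0b undefined. 0b->0: no, abaaa/baa meet in 0. Open state 1: 0b->1.
ba: 1a undefined. 1a->0: no, abaaa/baa meet in 0. 1a->1: no, abaaa/baa meet in 1. Open state 2: 1a->2.
bb: 1b undefined. 1b->0: no, bbaab/b meet in 1. 1b->1: ok.
baa: 2a undefined. 2a->0: no, abaaa/baa meet in 0. 2a->1: no, abaaa/abba meet in 2. 2a->2: no, abaaa/baa meet in 2. Open state 3: 2a->3.
bab: 2b undefined. 2b->0: ok.
baaa: 3a undefined. 3a->0: no, abaaa/aa meet in 0. 3a->1: no, abaaa/babab meet in 1. 3a->2: no, abaaa/abba meet in 2. 3a->3: no, abaaa/baa meet in 3. Open state 4: 3a->4.
baaaa: 4a undefined. 4a->0: ok.
baaab: 4b undefined. 4b->0: no, baaabb/babab meet in 1. 4b->1: no, baaabb/babab meet in 1. 4b->2: no, baaabb/aa meet in 0. 4b->3: ok.
bbaab: 3b undefined. 3b->0: no, bbaab/aa meet in 0. 3b->1: no, bbaab/babab meet in 1. 3b->2: no, bbaab/abba meet in 2. 3b->3: no, bbaab/baa meet in 3. 3b->4: ok.
All examples now run through 5 states with every (state, symbol) defined. Accept strings end in {4}, Reject strings end in {0,1,2,3}; accept={4}.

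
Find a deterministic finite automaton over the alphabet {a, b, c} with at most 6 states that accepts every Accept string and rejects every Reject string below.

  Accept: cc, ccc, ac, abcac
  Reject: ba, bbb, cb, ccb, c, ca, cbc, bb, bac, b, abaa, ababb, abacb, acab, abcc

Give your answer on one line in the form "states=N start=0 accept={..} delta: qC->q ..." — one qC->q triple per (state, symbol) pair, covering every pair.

Grow the machine one transition at a time. Run the examples from 0; the earliest place one falls off (shortest prefix, ties alphabetical) gets sent to the lowest-numbered state that keeps every Accept/Reject pair distinguishable — a pair clashes when both reach the same state with identical unread suffix — and to a fresh state only if none does.
a: 0a undefined. 0a->0: no, ac/c meet in 0 with "c" left. Open state 1: 0a->1.
b: 0b undefined. 0b->0: no, ac/bac meet in 1 with "c" left. 0b->1: ok.
c: 0c undefined. 0c->0: no, cc/c meet in 0. 0c->1: ok.
ab: 1b undefined. 1b->0: no, cc/abcc meet in 1 with "c" left. 1b->1: no, cc/cbc meet in 1 with "c" left. Open state 2: 1b->2.
ac: 1c undefined. 1c->0: no, ccc/ccb meet in 1. 1c->1: no, cc/c meet in 1. 1c->2: no, cc/cb meet in 2. Open state 3: 1c->3.
ba: 1a undefined. 1a->0: ok.
aba: 2a undefined. 2a->0: ok.
abc: 2c undefined. 2c->0: ok.
aca: 3a undefined. 3a->0: ok.
bbb: 2b undefined. 2b->0: ok.
ccb: 3b undefined. 3b->0: ok.
ccc: 3c undefined. 3c->0: no, ccc/ba meet in 0. 3c->1: no, ccc/c meet in 1. 3c->2: no, ccc/cb meet in 2. 3c->3: ok.
All examples now run through 4 states with every (state, symbol) defined. Accept strings end in {3}, Reject strings end in {0,1,2}; accept={3}.

states=4 start=0 accept={3} delta: 0a->1 0b->1 0c->1 1a->0 1b->2 1c->3 2a->0 2b->0 2c->0 3a->0 3b->0 3c->3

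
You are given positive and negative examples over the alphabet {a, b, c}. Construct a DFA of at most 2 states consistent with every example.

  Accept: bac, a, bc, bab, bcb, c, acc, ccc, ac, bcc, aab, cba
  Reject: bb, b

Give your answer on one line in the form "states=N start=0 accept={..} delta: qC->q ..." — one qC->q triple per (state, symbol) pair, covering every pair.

states=2 start=0 accept={1} delta: 0a->1 0b->0 0c->1 1a->1 1b->1 1c->1

Fold the examples into a partial DFA from state 0: repeatedly fix the first undefined (state, symbol) met by the shortest-then-alphabetical prefix, trying targets in increasing order and rejecting any under which an Accept and a Reject string meet in one state with the same remainder; add a state when all current targets are rejected. Accepting states are where Accept strings end.
a: 0a undefined. 0a->0: no, aab/b meet in 0 with "b" left. Open state 1: 0a->1.
b: 0b undefined. 0b->0: ok.
c: 0c undefined. 0c->0: no, bc/bb meet in 0. 0c->1: ok.
aa: 1a undefined. 1a->0: no, aab/bb meet in 0. 1a->1: ok.
ac: 1c undefined. 1c->0: no, bac/bb meet in 0. 1c->1: ok.
cb: 1b undefined. 1b->0: no, bab/bb meet in 0. 1b->1: ok.
All examples now run through 2 states with every (state, symbol) defined. Accept strings end in {1}, Reject strings end in {0}; accept={1}.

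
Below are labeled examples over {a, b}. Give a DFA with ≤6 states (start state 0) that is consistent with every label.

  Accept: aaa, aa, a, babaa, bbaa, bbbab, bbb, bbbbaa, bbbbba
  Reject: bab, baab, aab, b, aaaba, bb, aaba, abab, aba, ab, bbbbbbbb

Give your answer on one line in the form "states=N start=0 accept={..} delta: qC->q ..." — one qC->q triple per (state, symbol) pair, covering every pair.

Grow the machine one transition at a time. Run the examples from 0; the earliest place one falls off (shortest prefix, ties alphabetical) gets sent to the lowest-numbered state that keeps every Accept/Reject pair distinguishable — a pair clashes when both reach the same state with identical unread suffix — and to a fresh state only if none does.
a: 0a undefined. 0a->0: ok.
b: 0b undefined. 0b->0: no, aaa/bab meet in 0. Open state 1: 0b->1.
ba: 1a undefined. 1a->0: no, aaa/aaaba meet in 0. 1a->1: ok.
bb: 1b undefined. 1b->0: no, aaa/bab meet in 0. 1b->1: no, babaa/bab meet in 1. Open state 2: 1b->2.
bba: 2a undefined. 2a->0: ok.
bbb: 2b undefined. 2b->0: no, bbbab/aab meet in 1. 2b->1: no, bbbab/bab meet in 2. 2b->2: no, bbbab/aab meet in 1. Open state 3: 2b->3.
bbba: 3a undefined. 3a->0: no, bbbab/aab meet in 1. 3a->1: no, bbbab/bab meet in 2. 3a->2: ok.
bbbb: 3b undefined. 3b->0: no, aaa/bbbbbbbb meet in 0. 3b->1: no, bbbbaa/aab meet in 1. 3b->2: no, bbbbba/bab meet in 2. 3b->3: no, bbbab/bbbbbbbb meet in 3. Open state 4: 3b->4.
bbbba: 4a undefined. 4a->0: ok.
bbbbb: 4b undefined. 4b->0: no, bbbab/bbbbbbbb meet in 3. 4b->1: no, bbbbba/aab meet in 1. 4b->2: ok.
All examples now run through 5 states with every (state, symbol) defined. Accept strings end in {0,3}, Reject strings end in {1,2}; accept={0,3}.

states=5 start=0 accept={0,3} delta: 0a->0 0b->1 1a->1 1b->2 2a->0 2b->3 3a->2 3b->4 4a->0 4b->2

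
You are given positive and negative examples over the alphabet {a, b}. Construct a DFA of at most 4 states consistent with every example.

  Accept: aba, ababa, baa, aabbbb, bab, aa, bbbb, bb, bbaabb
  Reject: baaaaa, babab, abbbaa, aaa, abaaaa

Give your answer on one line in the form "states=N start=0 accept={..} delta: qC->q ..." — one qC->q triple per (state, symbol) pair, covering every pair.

Fold the examples into a partial DFA from state 0: repeatedly fix the first undefined (state, symbol) met by the shortest-then-alphabetical prefix, trying targets in increasing order and rejecting any under which an Accept and a Reject string meet in one state with the same remainder; add a state when all current targets are rejected. Accepting states are where Accept strings end.
a: 0a undefined. 0a->0: no, aa/aaa meet in 0. Open state 1: 0a->1.
b: 0b undefined. 0b->0: ok.
aa: 1a undefined. 1a->0: ok.
ab: 1b undefined. 1b->0: no, aba/baaaaa meet in 1. 1b->1: no, aba/babab meet in 0. Open state 2: 1b->2.
aba: 2a undefined. 2a->0: no, aba/babab meet in 0. 2a->1: no, aba/baaaaa meet in 1. 2a->2: no, aba/abaaaa meet in 2. Open state 3: 2a->3.
abb: 2b undefined. 2b->0: no, baa/abbbaa meet in 0. 2b->1: ok.
abaa: 3a undefined. 3a->0: no, baa/abbbaa meet in 0. 3a->1: ok.
abab: 3b undefined. 3b->0: no, ababa/baaaaa meet in 1. 3b->1: ok.
All examples now run through 4 states with every (state, symbol) defined. Accept strings end in {0,2,3}, Reject strings end in {1}; accept={0,2,3}.

states=4 start=0 accept={0,2,3} delta: 0a->1 0b->0 1a->0 1b->2 2a->3 2b->1 3a->1 3b->1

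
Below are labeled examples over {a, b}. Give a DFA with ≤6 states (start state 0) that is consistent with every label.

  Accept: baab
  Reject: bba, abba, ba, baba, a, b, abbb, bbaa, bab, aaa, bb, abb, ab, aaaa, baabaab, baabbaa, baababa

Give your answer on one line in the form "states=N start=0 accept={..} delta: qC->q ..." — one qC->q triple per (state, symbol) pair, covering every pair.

Grow the machine one transition at a time. Run the examples from 0; the earliest place one falls off (shortest prefix, ties alphabetical) gets sent to the lowest-numbered state that keeps every Accept/Reject pair distinguishable — a pair clashes when both reach the same state with identical unread suffix — and to a fresh state only if none does.
a: 0a undefined. 0a->0: ok.
b: 0b undefined. 0b->0: no, baab/bba meet in 0. Open state 1: 0b->1.
ba: 1a undefined. 1a->0: no, baab/b meet in 1. 1a->1: no, baab/bab meet in 1 with "b" left. Open state 2: 1a->2.
bb: 1b undefined. 1b->0: ok.
baa: 2a undefined. 2a->0: no, baab/b meet in 1. 2a->1: no, baab/bba meet in 0. 2a->2: no, baab/bab meet in 2 with "b" left. Open state 3: 2a->3.
bab: 2b undefined. 2b->0: ok.
baab: 3b undefined. 3b->0: no, baab/bba meet in 0. 3b->1: no, baab/b meet in 1. 3b->2: no, baab/ba meet in 2. 3b->3: ok.
baaba: 3a undefined. 3a->0: ok.
All examples now run through 4 states with every (state, symbol) defined. Accept strings end in {3}, Reject strings end in {0,1,2}; accept={3}.

states=4 start=0 accept={3} delta: 0a->0 0b->1 1a->2 1b->0 2a->3 2b->0 3a->0 3b->3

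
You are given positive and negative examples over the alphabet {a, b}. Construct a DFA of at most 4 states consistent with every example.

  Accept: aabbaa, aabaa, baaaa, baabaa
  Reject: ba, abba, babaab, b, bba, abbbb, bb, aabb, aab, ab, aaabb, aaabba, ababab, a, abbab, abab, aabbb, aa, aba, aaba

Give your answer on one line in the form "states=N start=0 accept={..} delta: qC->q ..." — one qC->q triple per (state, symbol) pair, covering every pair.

states=4 start=0 accept={3} delta: 0a->0 0b->1 1a->2 1b->1 2a->3 2b->0 3a->2 3b->1

Fold the examples into a partial DFA from state 0: repeatedly fix the first undefined (state, symbol) met by the shortest-then-alphabetical prefix, trying targets in increasing order and rejecting any under which an Accept and a Reject string meet in one state with the same remainder; add a state when all current targets are rejected. Accepting states are where Accept strings end.
a: 0a undefined. 0a->0: ok.
b: 0b undefined. 0b->0: no, aabbaa/ba meet in 0. Open state 1: 0b->1.
ba: 1a undefined. 1a->0: no, aabaa/ba meet in 0. 1a->1: no, aabaa/ba meet in 1. Open state 2: 1a->2.
bb: 1b undefined. 1b->0: no, aabbaa/abba meet in 0. 1b->1: ok.
baa: 2a undefined. 2a->0: no, aabbaa/a meet in 0. 2a->1: no, aabbaa/b meet in 1. 2a->2: no, aabbaa/ba meet in 2. Open state 3: 2a->3.
bab: 2b undefined. 2b->0: ok.
baaa: 3a undefined. 3a->0: no, baaaa/a meet in 0. 3a->1: no, baaaa/ba meet in 2. 3a->2: ok.
baab: 3b undefined. 3b->0: no, baabaa/a meet in 0. 3b->1: ok.
All examples now run through 4 states with every (state, symbol) defined. Accept strings end in {3}, Reject strings end in {0,1,2}; accept={3}.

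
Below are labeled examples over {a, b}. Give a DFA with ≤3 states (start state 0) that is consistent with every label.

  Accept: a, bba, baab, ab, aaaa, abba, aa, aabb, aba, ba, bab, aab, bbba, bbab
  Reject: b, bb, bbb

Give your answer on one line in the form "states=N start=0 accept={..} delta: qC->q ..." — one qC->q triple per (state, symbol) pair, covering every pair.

Fold the examples into a partial DFA from state 0: repeatedly fix the first undefined (state, symbol) met by the shortest-then-alphabetical prefix, trying targets in increasing order and rejecting any under which an Accept and a Reject string meet in one state with the same remainder; add a state when all current targets are rejected. Accepting states are where Accept strings end.
a: 0a undefined. 0a->0: no, ab/b meet in 0 with "b" left. Open state 1: 0a->1.
b: 0b undefined. 0b->0: ok.
aa: 1a undefined. 1a->0: no, baab/b meet in 0. 1a->1: ok.
ab: 1b undefined. 1b->0: no, baab/b meet in 0. 1b->1: ok.
All examples now run through 2 states with every (state, symbol) defined. Accept strings end in {1}, Reject strings end in {0}; accept={1}.

states=2 start=0 accept={1} delta: 0a->1 0b->0 1a->1 1b->1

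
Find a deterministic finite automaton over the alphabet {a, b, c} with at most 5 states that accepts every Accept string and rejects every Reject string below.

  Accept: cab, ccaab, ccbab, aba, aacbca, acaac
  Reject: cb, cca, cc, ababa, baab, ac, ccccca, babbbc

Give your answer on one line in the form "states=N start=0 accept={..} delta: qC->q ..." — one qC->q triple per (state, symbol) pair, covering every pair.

states=4 start=0 accept={2} delta: 0a->0 0b->1 0c->1 1a->2 1b->0 1c->3 2a->3 2b->2 2c->1 3a->1 3b->1 3c->2

State merging on the prefix tree: take the shortest (then alphabetical) example prefix whose next move is undefined and point that move at state 0, else 1, else 2, ...; a target is out if some Accept/Reject pair would then sit in one state with the same input left (inseparable). If every existing state is out, open a new one.
a: 0a undefined. 0a->0: ok.
b: 0b undefined. 0b->0: no, aba/ababa meet in 0. Open state 1: 0b->1.
c: 0c undefined. 0c->0: no, cab/cb meet in 1. 0c->1: ok.
ba: 1a undefined. 1a->0: no, cab/baab meet in 1. 1a->1: no, cab/cb meet in 1 with "b" left. Open state 2: 1a->2.
cb: 1b undefined. 1b->0: ok.
cc: 1c undefined. 1c->0: no, ccaab/ac meet in 1. 1c->1: no, ccaab/baab meet in 2 with "ab" left. 1c->2: no, aba/cc meet in 2. Open state 3: 1c->3.
baa: 2a undefined. 2a->0: no, acaac/baab meet in 1. 2a->1: no, acaac/cc meet in 3. 2a->2: no, cab/baab meet in 2 with "b" left. 2a->3: ok.
bab: 2b undefined. 2b->0: no, cab/cb meet in 0. 2b->1: no, cab/ac meet in 1. 2b->2: ok.
cca: 3a undefined. 3a->0: no, ccaab/ac meet in 1. 3a->1: ok.
ccb: 3b undefined. 3b->0: no, ccbab/cca meet in 1. 3b->1: ok.
ccc: 3c undefined. 3c->0: no, acaac/cb meet in 0. 3c->1: no, cab/ccccca meet in 2. 3c->2: ok.
cccc: 2c undefined. 2c->0: no, cab/ccccca meet in 2. 2c->1: ok.
All examples now run through 4 states with every (state, symbol) defined. Accept strings end in {2}, Reject strings end in {0,1,3}; accept={2}.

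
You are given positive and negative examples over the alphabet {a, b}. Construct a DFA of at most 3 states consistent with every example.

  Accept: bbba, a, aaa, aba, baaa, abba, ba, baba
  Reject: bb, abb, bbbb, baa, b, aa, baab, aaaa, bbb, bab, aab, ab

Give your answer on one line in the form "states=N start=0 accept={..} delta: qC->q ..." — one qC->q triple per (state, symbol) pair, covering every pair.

states=2 start=0 accept={1} delta: 0a->1 0b->0 1a->0 1b->0

Grow the machine one transition at a time. Run the examples from 0; the earliest place one falls off (shortest prefix, ties alphabetical) gets sent to the lowest-numbered state that keeps every Accept/Reject pair distinguishable — a pair clashes when both reach the same state with identical unread suffix — and to a fresh state only if none does.
a: 0a undefined. 0a->0: no, a/aa meet in 0. Open state 1: 0a->1.
b: 0b undefined. 0b->0: ok.
aa: 1a undefined. 1a->0: ok.
ab: 1b undefined. 1b->0: ok.
All examples now run through 2 states with every (state, symbol) defined. Accept strings end in {1}, Reject strings end in {0}; accept={1}.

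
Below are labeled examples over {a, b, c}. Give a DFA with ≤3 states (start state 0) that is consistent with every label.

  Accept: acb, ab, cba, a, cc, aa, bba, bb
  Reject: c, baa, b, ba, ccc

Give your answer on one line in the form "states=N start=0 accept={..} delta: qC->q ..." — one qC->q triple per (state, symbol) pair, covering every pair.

State merging on the prefix tree: take the shortest (then alphabetical) example prefix whose next move is undefined and point that move at state 0, else 1, else 2, ...; a target is out if some Accept/Reject pair would then sit in one state with the same input left (inseparable). If every existing state is out, open a new one.
a: 0a undefined. 0a->0: no, ab/b meet in 0 with "b" left. Open state 1: 0a->1.
b: 0b undefined. 0b->0: no, a/ba meet in 1. 0b->1: no, a/b meet in 1. Open state 2: 0b->2.
c: 0c undefined. 0c->0: no, cba/ba meet in 2 with "a" left. 0c->1: no, a/c meet in 1. 0c->2: ok.
aa: 1a undefined. 1a->0: ok.
ab: 1b undefined. 1b->0: ok.
ac: 1c undefined. 1c->0: no, acb/c meet in 2. 1c->1: ok.
ba: 2a undefined. 2a->0: no, acb/ba meet in 0. 2a->1: no, acb/baa meet in 0. 2a->2: ok.
bb: 2b undefined. 2b->0: ok.
cc: 2c undefined. 2c->0: ok.
All examples now run through 3 states with every (state, symbol) defined. Accept strings end in {0,1}, Reject strings end in {2}; accept={0,1}.

states=3 start=0 accept={0,1} delta: 0a->1 0b->2 0c->2 1a->0 1b->0 1c->1 2a->2 2b->0 2c->0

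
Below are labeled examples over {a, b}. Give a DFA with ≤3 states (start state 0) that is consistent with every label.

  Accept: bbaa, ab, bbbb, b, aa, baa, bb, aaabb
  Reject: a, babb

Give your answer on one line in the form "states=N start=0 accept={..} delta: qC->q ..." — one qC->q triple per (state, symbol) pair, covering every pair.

states=3 start=0 accept={0,2} delta: 0a->1 0b->0 1a->2 1b->2 2a->0 2b->1

State merging on the prefix tree: take the shortest (then alphabetical) example prefix whose next move is undefined and point that move at state 0, else 1, else 2, ...; a target is out if some Accept/Reject pair would then sit in one state with the same input left (inseparable). If every existing state is out, open a new one.
a: 0a undefined. 0a->0: no, aa/a meet in 0. Open state 1: 0a->1.
b: 0b undefined. 0b->0: ok.
aa: 1a undefined. 1a->0: no, aaabb/babb meet in 1 with "bb" left. 1a->1: no, bbaa/a meet in 1. Open state 2: 1a->2.
ab: 1b undefined. 1b->0: no, ab/babb meet in 0. 1b->1: no, ab/a meet in 1. 1b->2: ok.
aaa: 2a undefined. 2a->0: ok.
babb: 2b undefined. 2b->0: no, bbbb/babb meet in 0. 2b->1: ok.
All examples now run through 3 states with every (state, symbol) defined. Accept strings end in {0,2}, Reject strings end in {1}; accept={0,2}.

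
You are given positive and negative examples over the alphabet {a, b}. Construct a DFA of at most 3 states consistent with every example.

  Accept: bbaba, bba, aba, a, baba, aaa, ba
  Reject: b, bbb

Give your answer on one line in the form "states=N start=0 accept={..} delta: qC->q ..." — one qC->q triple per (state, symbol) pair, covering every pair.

states=2 start=0 accept={0} delta: 0a->0 0b->1 1a->0 1b->0

Grow the machine one transition at a time. Run the examples from 0; the earliest place one falls off (shortest prefix, ties alphabetical) gets sent to the lowest-numbered state that keeps every Accept/Reject pair distinguishable — a pair clashes when both reach the same state with identical unread suffix — and to a fresh state only if none does.
a: 0a undefined. 0a->0: ok.
b: 0b undefined. 0b->0: no, bbaba/b meet in 0. Open state 1: 0b->1.
ba: 1a undefined. 1a->0: ok.
bb: 1b undefined. 1b->0: ok.
All examples now run through 2 states with every (state, symbol) defined. Accept strings end in {0}, Reject strings end in {1}; accept={0}.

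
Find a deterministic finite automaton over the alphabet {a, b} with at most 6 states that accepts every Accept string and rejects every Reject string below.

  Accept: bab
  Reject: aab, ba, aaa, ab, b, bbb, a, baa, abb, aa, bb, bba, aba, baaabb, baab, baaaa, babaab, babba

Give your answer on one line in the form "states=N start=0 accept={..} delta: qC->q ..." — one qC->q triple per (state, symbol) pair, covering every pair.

State merging on the prefix tree: take the shortest (then alphabetical) example prefix whose next move is undefined and point that move at state 0, else 1, else 2, ...; a target is out if some Accept/Reject pair would then sit in one state with the same input left (inseparable). If every existing state is out, open a new one.
a: 0a undefined. 0a->0: ok.
b: 0b undefined. 0b->0: no, bab/aab meet in 0. Open state 1: 0b->1.
ba: 1a undefined. 1a->0: no, bab/aab meet in 1. 1a->1: no, bab/abb meet in 1 with "b" left. Open state 2: 1a->2.
bb: 1b undefined. 1b->0: ok.
baa: 2a undefined. 2a->0: ok.
bab: 2b undefined. 2b->0: no, bab/aaa meet in 0. 2b->1: no, bab/aab meet in 1. 2b->2: no, bab/ba meet in 2. Open state 3: 2b->3.
baba: 3a undefined. 3a->0: ok.
babb: 3b undefined. 3b->0: ok.
All examples now run through 4 states with every (state, symbol) defined. Accept strings end in {3}, Reject strings end in {0,1,2}; accept={3}.

states=4 start=0 accept={3} delta: 0a->0 0b->1 1a->2 1b->0 2a->0 2b->3 3a->0 3b->0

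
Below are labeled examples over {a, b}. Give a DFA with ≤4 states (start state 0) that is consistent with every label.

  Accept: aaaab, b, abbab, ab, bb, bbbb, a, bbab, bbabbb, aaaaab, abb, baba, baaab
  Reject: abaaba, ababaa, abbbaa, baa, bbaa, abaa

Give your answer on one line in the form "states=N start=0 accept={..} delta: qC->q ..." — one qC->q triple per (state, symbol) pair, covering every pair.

Fold the examples into a partial DFA from state 0: repeatedly fix the first undefined (state, symbol) met by the shortest-then-alphabetical prefix, trying targets in increasing order and rejecting any under which an Accept and a Reject string meet in one state with the same remainder; add a state when all current targets are rejected. Accepting states are where Accept strings end.
a: 0a undefined. 0a->0: ok.
b: 0b undefined. 0b->0: no, aaaab/abaaba meet in 0. Open state 1: 0b->1.
ba: 1a undefined. 1a->0: no, a/abaaba meet in 0. 1a->1: no, aaaab/baa meet in 1. Open state 2: 1a->2.
bb: 1b undefined. 1b->0: no, bb/bbaa meet in 0. 1b->1: ok.
baa: 2a undefined. 2a->0: no, a/abbbaa meet in 0. 2a->1: no, aaaab/abbbaa meet in 1. 2a->2: no, baba/abaaba meet in 2 with "ba" left. Open state 3: 2a->3.
bab: 2b undefined. 2b->0: no, abbab/ababaa meet in 0. 2b->1: ok.
baaa: 3a undefined. 3a->0: ok.
abaab: 3b undefined. 3b->0: no, a/abaaba meet in 0. 3b->1: no, baba/abaaba meet in 2. 3b->2: ok.
All examples now run through 4 states with every (state, symbol) defined. Accept strings end in {0,1,2}, Reject strings end in {3}; accept={0,1,2}.

states=4 start=0 accept={0,1,2} delta: 0a->0 0b->1 1a->2 1b->1 2a->3 2b->1 3a->0 3b->2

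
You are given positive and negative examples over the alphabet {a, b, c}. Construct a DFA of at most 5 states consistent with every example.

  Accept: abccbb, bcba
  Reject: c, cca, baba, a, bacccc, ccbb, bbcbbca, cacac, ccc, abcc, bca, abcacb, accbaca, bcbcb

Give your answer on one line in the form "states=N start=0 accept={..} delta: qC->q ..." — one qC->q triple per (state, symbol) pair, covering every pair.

Fold the examples into a partial DFA from state 0: repeatedly fix the first undefined (state, symbol) met by the shortest-then-alphabetical prefix, trying targets in increasing order and rejecting any under which an Accept and a Reject string meet in one state with the same remainder; add a state when all current targets are rejected. Accepting states are where Accept strings end.
a: 0a undefined. 0a->0: ok.
b: 0b undefined. 0b->0: no, abccbb/ccbb meet in 0 with "ccbb" left. Open state 1: 0b->1.
c: 0c undefined. 0c->0: ok.
ba: 1a undefined. 1a->0: ok.
bb: 1b undefined. 1b->0: ok.
bc: 1c undefined. 1c->0: no, abccbb/c meet in 0. 1c->1: no, abccbb/abcc meet in 1. Open state 2: 1c->2.
bca: 2a undefined. 2a->0: ok.
bcb: 2b undefined. 2b->0: no, bcba/c meet in 0. 2b->1: no, bcba/c meet in 0. 2b->2: no, bcba/c meet in 0. Open state 3: 2b->3.
abcc: 2c undefined. 2c->0: no, abccbb/c meet in 0. 2c->1: no, abccbb/abcc meet in 1. 2c->2: ok.
bcba: 3a undefined. 3a->0: no, bcba/c meet in 0. 3a->1: no, bcba/abcacb meet in 1. 3a->2: no, bcba/abcc meet in 2. 3a->3: ok.
bcbc: 3c undefined. 3c->0: ok.
abccbb: 3b undefined. 3b->0: no, abccbb/c meet in 0. 3b->1: no, abccbb/abcacb meet in 1. 3b->2: no, abccbb/abcc meet in 2. 3b->3: ok.
All examples now run through 4 states with every (state, symbol) defined. Accept strings end in {3}, Reject strings end in {0,1,2}; accept={3}.

states=4 start=0 accept={3} delta: 0a->0 0b->1 0c->0 1a->0 1b->0 1c->2 2a->0 2b->3 2c->2 3a->3 3b->3 3c->0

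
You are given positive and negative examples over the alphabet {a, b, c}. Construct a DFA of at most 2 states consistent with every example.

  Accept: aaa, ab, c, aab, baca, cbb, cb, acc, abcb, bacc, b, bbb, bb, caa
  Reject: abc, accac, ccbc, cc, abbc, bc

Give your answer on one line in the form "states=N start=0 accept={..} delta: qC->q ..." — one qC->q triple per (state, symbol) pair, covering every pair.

Fold the examples into a partial DFA from state 0: repeatedly fix the first undefined (state, symbol) met by the shortest-then-alphabetical prefix, trying targets in increasing order and rejecting any under which an Accept and a Reject string meet in one state with the same remainder; add a state when all current targets are rejected. Accepting states are where Accept strings end.
a: 0a undefined. 0a->0: no, acc/cc meet in 0 with "cc" left. Open state 1: 0a->1.
b: 0b undefined. 0b->0: no, c/bc meet in 0 with "c" left. 0b->1: ok.
c: 0c undefined. 0c->0: no, c/cc meet in 0. 0c->1: ok.
aa: 1a undefined. 1a->0: no, bacc/cc meet in 1 with "c" left. 1a->1: ok.
ab: 1b undefined. 1b->0: no, aaa/abc meet in 1. 1b->1: ok.
ac: 1c undefined. 1c->0: ok.
All examples now run through 2 states with every (state, symbol) defined. Accept strings end in {1}, Reject strings end in {0}; accept={1}.

states=2 start=0 accept={1} delta: 0a->1 0b->1 0c->1 1a->1 1b->1 1c->0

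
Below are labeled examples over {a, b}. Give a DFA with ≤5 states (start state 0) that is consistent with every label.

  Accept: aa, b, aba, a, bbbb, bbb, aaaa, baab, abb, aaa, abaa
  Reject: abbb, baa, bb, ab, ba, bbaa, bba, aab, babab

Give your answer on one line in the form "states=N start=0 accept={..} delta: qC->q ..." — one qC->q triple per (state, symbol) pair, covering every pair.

State merging on the prefix tree: take the shortest (then alphabetical) example prefix whose next move is undefined and point that move at state 0, else 1, else 2, ...; a target is out if some Accept/Reject pair would then sit in one state with the same input left (inseparable). If every existing state is out, open a new one.
a: 0a undefined. 0a->0: no, b/ab meet in 0 with "b" left. Open state 1: 0a->1.
b: 0b undefined. 0b->0: no, aa/baa meet in 1 with "a" left. 0b->1: no, aa/ba meet in 1 with "a" left. Open state 2: 0b->2.
aa: 1a undefined. 1a->0: no, b/aab meet in 2. 1a->1: ok.
ab: 1b undefined. 1b->0: ok.
ba: 2a undefined. 2a->0: no, aa/baa meet in 1. 2a->1: no, aa/baa meet in 1. 2a->2: no, b/baa meet in 2. Open state 3: 2a->3.
bb: 2b undefined. 2b->0: no, aa/bbaa meet in 1. 2b->1: no, aa/abbb meet in 1. 2b->2: no, b/abbb meet in 2. 2b->3: ok.
baa: 3a undefined. 3a->0: no, aa/bbaa meet in 1. 3a->1: no, aa/baa meet in 1. 3a->2: no, b/baa meet in 2. 3a->3: ok.
bab: 3b undefined. 3b->0: no, bbb/ab meet in 0. 3b->1: no, bbbb/ab meet in 0. 3b->2: no, b/babab meet in 2. 3b->3: no, bbbb/abbb meet in 3. Open state 4: 3b->4.
baba: 4a undefined. 4a->0: no, b/babab meet in 2. 4a->1: ok.
bbbb: 4b undefined. 4b->0: no, bbbb/ab meet in 0. 4b->1: ok.
All examples now run through 5 states with every (state, symbol) defined. Accept strings end in {1,2,4}, Reject strings end in {0,3}; accept={1,2,4}.

states=5 start=0 accept={1,2,4} delta: 0a->1 0b->2 1a->1 1b->0 2a->3 2b->3 3a->3 3b->4 4a->1 4b->1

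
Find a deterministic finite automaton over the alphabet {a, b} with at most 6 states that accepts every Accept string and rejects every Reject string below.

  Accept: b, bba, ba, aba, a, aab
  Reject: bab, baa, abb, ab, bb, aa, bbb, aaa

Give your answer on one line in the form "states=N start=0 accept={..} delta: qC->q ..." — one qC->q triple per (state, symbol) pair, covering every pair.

states=5 start=0 accept={1,2} delta: 0a->1 0b->2 1a->3 1b->4 2a->1 2b->4 3a->0 3b->1 4a->1 4b->0

Fold the examples into a partial DFA from state 0: repeatedly fix the first undefined (state, symbol) met by the shortest-then-alphabetical prefix, trying targets in increasing order and rejecting any under which an Accept and a Reject string meet in one state with the same remainder; add a state when all current targets are rejected. Accepting states are where Accept strings end.
a: 0a undefined. 0a->0: no, b/ab meet in 0 with "b" left. Open state 1: 0a->1.
b: 0b undefined. 0b->0: no, b/bb meet in 0. 0b->1: no, ba/aa meet in 1 with "a" left. Open state 2: 0b->2.
aa: 1a undefined. 1a->0: no, a/aaa meet in 1. 1a->1: no, a/aa meet in 1. 1a->2: no, b/aa meet in 2. Open state 3: 1a->3.
ab: 1b undefined. 1b->0: no, b/abb meet in 2. 1b->1: no, aba/aa meet in 3. 1b->2: no, b/ab meet in 2. 1b->3: no, aba/aaa meet in 3 with "a" left. Open state 4: 1b->4.
ba: 2a undefined. 2a->0: no, b/bab meet in 2. 2a->1: ok.
bb: 2b undefined. 2b->0: no, b/bbb meet in 2. 2b->1: no, bba/baa meet in 3. 2b->2: no, b/bb meet in 2. 2b->3: no, bba/aaa meet in 3 with "a" left. 2b->4: ok.
aaa: 3a undefined. 3a->0: ok.
aab: 3b undefined. 3b->0: no, aab/aaa meet in 0. 3b->1: ok.
aba: 4a undefined. 4a->0: no, bba/aaa meet in 0. 4a->1: ok.
abb: 4b undefined. 4b->0: ok.
All examples now run through 5 states with every (state, symbol) defined. Accept strings end in {1,2}, Reject strings end in {0,3,4}; accept={1,2}.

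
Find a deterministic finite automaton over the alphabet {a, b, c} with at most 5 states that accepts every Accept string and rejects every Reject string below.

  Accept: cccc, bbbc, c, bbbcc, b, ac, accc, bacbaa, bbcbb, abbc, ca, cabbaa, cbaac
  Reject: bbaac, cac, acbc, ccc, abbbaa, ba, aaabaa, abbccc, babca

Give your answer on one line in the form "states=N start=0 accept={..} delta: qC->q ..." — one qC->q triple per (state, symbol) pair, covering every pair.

Fold the examples into a partial DFA from state 0: repeatedly fix the first undefined (state, symbol) met by the shortest-then-alphabetical prefix, trying targets in increasing order and rejecting any under which an Accept and a Reject string meet in one state with the same remainder; add a state when all current targets are rejected. Accepting states are where Accept strings end.
a: 0a undefined. 0a->0: no, accc/ccc meet in 0 with "ccc" left. Open state 1: 0a->1.
b: 0b undefined. 0b->0: ok.
c: 0c undefined. 0c->0: no, cccc/ccc meet in 0. 0c->1: no, bbbc/ba meet in 1. Open state 2: 0c->2.
aa: 1a undefined. 1a->0: no, bbbc/bbaac meet in 2. 1a->1: no, ac/bbaac meet in 1 with "c" left. 1a->2: no, bbbcc/bbaac meet in 2 with "c" left. Open state 3: 1a->3.
ab: 1b undefined. 1b->0: no, ca/babca meet in 2 with "a" left. 1b->1: no, accc/abbccc meet in 1 with "ccc" left. 1b->2: ok.
ac: 1c undefined. 1c->0: no, bbbc/acbc meet in 2. 1c->1: no, bbbcc/acbc meet in 2 with "c" left. 1c->2: no, accc/ccc meet in 2 with "cc" left. 1c->3: ok.
ca: 2a undefined. 2a->0: no, bbbc/cac meet in 2. 2a->1: no, ac/cac meet in 3. 2a->2: no, bbbcc/cac meet in 2 with "c" left. 2a->3: ok.
cb: 2b undefined. 2b->0: no, ac/abbbaa meet in 3. 2b->1: no, accc/abbccc meet in 3 with "cc" left. 2b->2: no, cccc/abbccc meet in 2 with "ccc" left. 2b->3: no, bacbaa/abbbaa meet in 3 with "baa" left. Open state 4: 2b->4.
cc: 2c undefined. 2c->0: no, bbbc/ccc meet in 2. 2c->1: no, cccc/bbaac meet in 3 with "c" left. 2c->2: no, cccc/ccc meet in 2. 2c->3: ok.
aaa: 3a undefined. 3a->0: no, bbbcc/aaabaa meet in 3. 3a->1: ok.
acb: 3b undefined. 3b->0: no, bbbc/acbc meet in 2. 3b->1: no, bbbcc/acbc meet in 3. 3b->2: no, bbbcc/acbc meet in 3. 3b->3: ok.
acc: 3c undefined. 3c->0: no, b/bbaac meet in 0. 3c->1: ok.
cba: 4a undefined. 4a->0: ok.
abbb: 4b undefined. 4b->0: no, cccc/abbbaa meet in 3. 4b->1: no, bbcbb/bbaac meet in 1. 4b->2: ok.
abbc: 4c undefined. 4c->0: no, cccc/abbccc meet in 3. 4c->1: no, abbc/bbaac meet in 1. 4c->2: ok.
All examples now run through 5 states with every (state, symbol) defined. Accept strings end in {0,2,3}, Reject strings end in {1}; accept={0,2,3}.

states=5 start=0 accept={0,2,3} delta: 0a->1 0b->0 0c->2 1a->3 1b->2 1c->3 2a->3 2b->4 2c->3 3a->1 3b->3 3c->1 4a->0 4b->2 4c->2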